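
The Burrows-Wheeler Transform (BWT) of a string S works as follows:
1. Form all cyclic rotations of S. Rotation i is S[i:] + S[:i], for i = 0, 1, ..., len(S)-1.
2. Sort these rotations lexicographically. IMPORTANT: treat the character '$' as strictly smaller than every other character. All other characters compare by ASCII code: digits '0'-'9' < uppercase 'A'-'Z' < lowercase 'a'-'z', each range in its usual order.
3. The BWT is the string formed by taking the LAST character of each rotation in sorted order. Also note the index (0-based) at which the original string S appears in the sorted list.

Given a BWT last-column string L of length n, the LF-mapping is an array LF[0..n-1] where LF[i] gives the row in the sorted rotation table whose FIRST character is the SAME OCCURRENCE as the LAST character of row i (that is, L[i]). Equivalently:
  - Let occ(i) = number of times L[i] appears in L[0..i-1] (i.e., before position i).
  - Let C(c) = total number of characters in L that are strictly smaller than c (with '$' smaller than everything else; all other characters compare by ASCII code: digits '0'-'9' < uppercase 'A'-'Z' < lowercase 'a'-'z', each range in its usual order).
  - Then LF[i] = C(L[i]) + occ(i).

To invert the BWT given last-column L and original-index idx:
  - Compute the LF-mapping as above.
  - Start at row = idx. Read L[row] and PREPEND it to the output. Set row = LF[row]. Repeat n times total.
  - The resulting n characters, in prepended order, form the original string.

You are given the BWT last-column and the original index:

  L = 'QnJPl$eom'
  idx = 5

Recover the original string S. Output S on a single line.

Answer: lemonJPQ$

Derivation:
LF mapping: 3 7 1 2 5 0 4 8 6
Walk LF starting at row 5, prepending L[row]:
  step 1: row=5, L[5]='$', prepend. Next row=LF[5]=0
  step 2: row=0, L[0]='Q', prepend. Next row=LF[0]=3
  step 3: row=3, L[3]='P', prepend. Next row=LF[3]=2
  step 4: row=2, L[2]='J', prepend. Next row=LF[2]=1
  step 5: row=1, L[1]='n', prepend. Next row=LF[1]=7
  step 6: row=7, L[7]='o', prepend. Next row=LF[7]=8
  step 7: row=8, L[8]='m', prepend. Next row=LF[8]=6
  step 8: row=6, L[6]='e', prepend. Next row=LF[6]=4
  step 9: row=4, L[4]='l', prepend. Next row=LF[4]=5
Reversed output: lemonJPQ$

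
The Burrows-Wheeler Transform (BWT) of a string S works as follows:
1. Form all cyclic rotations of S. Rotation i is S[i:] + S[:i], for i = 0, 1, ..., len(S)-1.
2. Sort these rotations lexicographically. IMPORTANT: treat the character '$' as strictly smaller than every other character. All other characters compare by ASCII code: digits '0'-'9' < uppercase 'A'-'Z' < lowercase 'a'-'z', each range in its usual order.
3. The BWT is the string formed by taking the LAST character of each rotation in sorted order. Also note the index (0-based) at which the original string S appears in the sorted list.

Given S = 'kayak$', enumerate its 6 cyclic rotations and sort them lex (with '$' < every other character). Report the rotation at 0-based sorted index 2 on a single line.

Answer: ayak$k

Derivation:
All 6 rotations (rotation i = S[i:]+S[:i]):
  rot[0] = kayak$
  rot[1] = ayak$k
  rot[2] = yak$ka
  rot[3] = ak$kay
  rot[4] = k$kaya
  rot[5] = $kayak
Sorted (with $ < everything):
  sorted[0] = $kayak
  sorted[1] = ak$kay
  sorted[2] = ayak$k
  sorted[3] = k$kaya
  sorted[4] = kayak$
  sorted[5] = yak$ka
sorted[2] = ayak$k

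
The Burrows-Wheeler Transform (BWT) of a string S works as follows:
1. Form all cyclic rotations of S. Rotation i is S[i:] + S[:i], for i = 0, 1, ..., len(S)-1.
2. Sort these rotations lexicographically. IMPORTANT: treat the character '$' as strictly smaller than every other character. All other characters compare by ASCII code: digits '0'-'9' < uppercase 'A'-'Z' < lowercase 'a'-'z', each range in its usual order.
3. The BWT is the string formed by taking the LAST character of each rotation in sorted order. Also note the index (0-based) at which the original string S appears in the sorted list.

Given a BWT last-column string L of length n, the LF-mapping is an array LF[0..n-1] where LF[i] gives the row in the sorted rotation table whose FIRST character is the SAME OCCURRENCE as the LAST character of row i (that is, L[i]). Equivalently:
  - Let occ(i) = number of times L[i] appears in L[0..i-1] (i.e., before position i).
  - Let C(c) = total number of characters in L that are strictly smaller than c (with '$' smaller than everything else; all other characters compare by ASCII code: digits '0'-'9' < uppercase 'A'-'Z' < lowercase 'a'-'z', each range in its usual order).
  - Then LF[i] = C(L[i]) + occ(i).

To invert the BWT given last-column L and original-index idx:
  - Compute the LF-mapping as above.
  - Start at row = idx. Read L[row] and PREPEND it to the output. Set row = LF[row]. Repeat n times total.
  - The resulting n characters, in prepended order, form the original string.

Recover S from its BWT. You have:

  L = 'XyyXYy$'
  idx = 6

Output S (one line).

LF mapping: 1 4 5 2 3 6 0
Walk LF starting at row 6, prepending L[row]:
  step 1: row=6, L[6]='$', prepend. Next row=LF[6]=0
  step 2: row=0, L[0]='X', prepend. Next row=LF[0]=1
  step 3: row=1, L[1]='y', prepend. Next row=LF[1]=4
  step 4: row=4, L[4]='Y', prepend. Next row=LF[4]=3
  step 5: row=3, L[3]='X', prepend. Next row=LF[3]=2
  step 6: row=2, L[2]='y', prepend. Next row=LF[2]=5
  step 7: row=5, L[5]='y', prepend. Next row=LF[5]=6
Reversed output: yyXYyX$

Answer: yyXYyX$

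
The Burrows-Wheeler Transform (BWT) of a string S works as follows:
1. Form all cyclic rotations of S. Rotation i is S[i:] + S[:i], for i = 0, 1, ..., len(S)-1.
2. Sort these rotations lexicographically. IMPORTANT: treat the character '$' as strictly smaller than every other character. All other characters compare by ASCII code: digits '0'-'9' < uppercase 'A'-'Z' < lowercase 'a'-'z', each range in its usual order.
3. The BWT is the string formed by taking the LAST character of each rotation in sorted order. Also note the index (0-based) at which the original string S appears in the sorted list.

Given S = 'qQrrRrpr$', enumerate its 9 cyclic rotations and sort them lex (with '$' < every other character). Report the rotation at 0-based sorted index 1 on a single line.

All 9 rotations (rotation i = S[i:]+S[:i]):
  rot[0] = qQrrRrpr$
  rot[1] = QrrRrpr$q
  rot[2] = rrRrpr$qQ
  rot[3] = rRrpr$qQr
  rot[4] = Rrpr$qQrr
  rot[5] = rpr$qQrrR
  rot[6] = pr$qQrrRr
  rot[7] = r$qQrrRrp
  rot[8] = $qQrrRrpr
Sorted (with $ < everything):
  sorted[0] = $qQrrRrpr
  sorted[1] = QrrRrpr$q
  sorted[2] = Rrpr$qQrr
  sorted[3] = pr$qQrrRr
  sorted[4] = qQrrRrpr$
  sorted[5] = r$qQrrRrp
  sorted[6] = rRrpr$qQr
  sorted[7] = rpr$qQrrR
  sorted[8] = rrRrpr$qQ
sorted[1] = QrrRrpr$q

Answer: QrrRrpr$q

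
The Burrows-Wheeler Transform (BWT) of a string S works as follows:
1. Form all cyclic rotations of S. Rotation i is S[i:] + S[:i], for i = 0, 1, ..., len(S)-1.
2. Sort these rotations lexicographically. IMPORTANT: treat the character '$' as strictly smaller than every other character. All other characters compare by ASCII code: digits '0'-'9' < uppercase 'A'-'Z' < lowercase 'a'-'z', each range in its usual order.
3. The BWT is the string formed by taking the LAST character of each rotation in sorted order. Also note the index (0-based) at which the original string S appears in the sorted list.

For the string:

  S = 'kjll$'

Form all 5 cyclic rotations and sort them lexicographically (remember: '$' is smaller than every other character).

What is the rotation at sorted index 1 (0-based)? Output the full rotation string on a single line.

All 5 rotations (rotation i = S[i:]+S[:i]):
  rot[0] = kjll$
  rot[1] = jll$k
  rot[2] = ll$kj
  rot[3] = l$kjl
  rot[4] = $kjll
Sorted (with $ < everything):
  sorted[0] = $kjll
  sorted[1] = jll$k
  sorted[2] = kjll$
  sorted[3] = l$kjl
  sorted[4] = ll$kj
sorted[1] = jll$k

Answer: jll$k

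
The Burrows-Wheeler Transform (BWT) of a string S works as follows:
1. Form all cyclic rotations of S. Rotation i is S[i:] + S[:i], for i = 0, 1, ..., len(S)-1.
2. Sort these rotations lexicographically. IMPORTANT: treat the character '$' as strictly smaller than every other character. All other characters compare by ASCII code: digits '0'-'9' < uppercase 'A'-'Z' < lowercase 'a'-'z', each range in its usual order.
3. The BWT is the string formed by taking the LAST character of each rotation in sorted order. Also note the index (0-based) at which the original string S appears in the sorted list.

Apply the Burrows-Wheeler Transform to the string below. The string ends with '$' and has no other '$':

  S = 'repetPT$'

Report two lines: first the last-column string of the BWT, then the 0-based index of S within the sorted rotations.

All 8 rotations (rotation i = S[i:]+S[:i]):
  rot[0] = repetPT$
  rot[1] = epetPT$r
  rot[2] = petPT$re
  rot[3] = etPT$rep
  rot[4] = tPT$repe
  rot[5] = PT$repet
  rot[6] = T$repetP
  rot[7] = $repetPT
Sorted (with $ < everything):
  sorted[0] = $repetPT  (last char: 'T')
  sorted[1] = PT$repet  (last char: 't')
  sorted[2] = T$repetP  (last char: 'P')
  sorted[3] = epetPT$r  (last char: 'r')
  sorted[4] = etPT$rep  (last char: 'p')
  sorted[5] = petPT$re  (last char: 'e')
  sorted[6] = repetPT$  (last char: '$')
  sorted[7] = tPT$repe  (last char: 'e')
Last column: TtPrpe$e
Original string S is at sorted index 6

Answer: TtPrpe$e
6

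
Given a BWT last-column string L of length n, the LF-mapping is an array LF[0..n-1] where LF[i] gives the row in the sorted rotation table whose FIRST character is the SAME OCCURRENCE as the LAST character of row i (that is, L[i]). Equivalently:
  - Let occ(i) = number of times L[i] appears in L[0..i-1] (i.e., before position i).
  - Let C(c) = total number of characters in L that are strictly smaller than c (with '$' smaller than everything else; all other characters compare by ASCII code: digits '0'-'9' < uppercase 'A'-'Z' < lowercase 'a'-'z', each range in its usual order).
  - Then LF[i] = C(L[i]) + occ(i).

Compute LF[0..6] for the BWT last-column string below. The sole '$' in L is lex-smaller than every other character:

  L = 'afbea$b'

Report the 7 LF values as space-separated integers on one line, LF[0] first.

Answer: 1 6 3 5 2 0 4

Derivation:
Char counts: '$':1, 'a':2, 'b':2, 'e':1, 'f':1
C (first-col start): C('$')=0, C('a')=1, C('b')=3, C('e')=5, C('f')=6
L[0]='a': occ=0, LF[0]=C('a')+0=1+0=1
L[1]='f': occ=0, LF[1]=C('f')+0=6+0=6
L[2]='b': occ=0, LF[2]=C('b')+0=3+0=3
L[3]='e': occ=0, LF[3]=C('e')+0=5+0=5
L[4]='a': occ=1, LF[4]=C('a')+1=1+1=2
L[5]='$': occ=0, LF[5]=C('$')+0=0+0=0
L[6]='b': occ=1, LF[6]=C('b')+1=3+1=4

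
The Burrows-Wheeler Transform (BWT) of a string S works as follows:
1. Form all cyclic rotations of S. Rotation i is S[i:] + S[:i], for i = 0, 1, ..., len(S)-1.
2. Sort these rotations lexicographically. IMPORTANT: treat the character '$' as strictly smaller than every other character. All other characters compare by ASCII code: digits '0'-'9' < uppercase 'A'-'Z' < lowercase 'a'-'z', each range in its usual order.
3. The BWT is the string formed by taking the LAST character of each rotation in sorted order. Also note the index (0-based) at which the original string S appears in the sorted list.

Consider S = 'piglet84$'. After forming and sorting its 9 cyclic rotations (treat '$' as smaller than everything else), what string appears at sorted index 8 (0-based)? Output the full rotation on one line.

Answer: t84$pigle

Derivation:
All 9 rotations (rotation i = S[i:]+S[:i]):
  rot[0] = piglet84$
  rot[1] = iglet84$p
  rot[2] = glet84$pi
  rot[3] = let84$pig
  rot[4] = et84$pigl
  rot[5] = t84$pigle
  rot[6] = 84$piglet
  rot[7] = 4$piglet8
  rot[8] = $piglet84
Sorted (with $ < everything):
  sorted[0] = $piglet84
  sorted[1] = 4$piglet8
  sorted[2] = 84$piglet
  sorted[3] = et84$pigl
  sorted[4] = glet84$pi
  sorted[5] = iglet84$p
  sorted[6] = let84$pig
  sorted[7] = piglet84$
  sorted[8] = t84$pigle
sorted[8] = t84$pigle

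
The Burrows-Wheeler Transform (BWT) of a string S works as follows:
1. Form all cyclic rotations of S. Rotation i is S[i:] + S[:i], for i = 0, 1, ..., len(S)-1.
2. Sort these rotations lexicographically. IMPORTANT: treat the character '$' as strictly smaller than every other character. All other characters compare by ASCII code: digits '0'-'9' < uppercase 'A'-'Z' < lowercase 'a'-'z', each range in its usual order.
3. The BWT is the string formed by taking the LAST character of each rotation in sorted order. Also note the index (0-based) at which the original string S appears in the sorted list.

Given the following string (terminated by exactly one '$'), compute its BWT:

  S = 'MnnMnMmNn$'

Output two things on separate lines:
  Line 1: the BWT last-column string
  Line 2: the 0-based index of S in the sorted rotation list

All 10 rotations (rotation i = S[i:]+S[:i]):
  rot[0] = MnnMnMmNn$
  rot[1] = nnMnMmNn$M
  rot[2] = nMnMmNn$Mn
  rot[3] = MnMmNn$Mnn
  rot[4] = nMmNn$MnnM
  rot[5] = MmNn$MnnMn
  rot[6] = mNn$MnnMnM
  rot[7] = Nn$MnnMnMm
  rot[8] = n$MnnMnMmN
  rot[9] = $MnnMnMmNn
Sorted (with $ < everything):
  sorted[0] = $MnnMnMmNn  (last char: 'n')
  sorted[1] = MmNn$MnnMn  (last char: 'n')
  sorted[2] = MnMmNn$Mnn  (last char: 'n')
  sorted[3] = MnnMnMmNn$  (last char: '$')
  sorted[4] = Nn$MnnMnMm  (last char: 'm')
  sorted[5] = mNn$MnnMnM  (last char: 'M')
  sorted[6] = n$MnnMnMmN  (last char: 'N')
  sorted[7] = nMmNn$MnnM  (last char: 'M')
  sorted[8] = nMnMmNn$Mn  (last char: 'n')
  sorted[9] = nnMnMmNn$M  (last char: 'M')
Last column: nnn$mMNMnM
Original string S is at sorted index 3

Answer: nnn$mMNMnM
3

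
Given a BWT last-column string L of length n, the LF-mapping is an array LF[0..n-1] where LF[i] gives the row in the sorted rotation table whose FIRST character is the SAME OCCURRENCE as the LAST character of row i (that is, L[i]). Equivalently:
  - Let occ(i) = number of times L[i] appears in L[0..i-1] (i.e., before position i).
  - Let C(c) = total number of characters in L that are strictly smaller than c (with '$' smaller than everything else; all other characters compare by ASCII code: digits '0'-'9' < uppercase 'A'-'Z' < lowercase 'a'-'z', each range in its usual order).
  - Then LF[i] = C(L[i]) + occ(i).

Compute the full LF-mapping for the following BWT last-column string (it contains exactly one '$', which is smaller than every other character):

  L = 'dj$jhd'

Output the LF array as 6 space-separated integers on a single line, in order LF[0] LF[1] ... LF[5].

Char counts: '$':1, 'd':2, 'h':1, 'j':2
C (first-col start): C('$')=0, C('d')=1, C('h')=3, C('j')=4
L[0]='d': occ=0, LF[0]=C('d')+0=1+0=1
L[1]='j': occ=0, LF[1]=C('j')+0=4+0=4
L[2]='$': occ=0, LF[2]=C('$')+0=0+0=0
L[3]='j': occ=1, LF[3]=C('j')+1=4+1=5
L[4]='h': occ=0, LF[4]=C('h')+0=3+0=3
L[5]='d': occ=1, LF[5]=C('d')+1=1+1=2

Answer: 1 4 0 5 3 2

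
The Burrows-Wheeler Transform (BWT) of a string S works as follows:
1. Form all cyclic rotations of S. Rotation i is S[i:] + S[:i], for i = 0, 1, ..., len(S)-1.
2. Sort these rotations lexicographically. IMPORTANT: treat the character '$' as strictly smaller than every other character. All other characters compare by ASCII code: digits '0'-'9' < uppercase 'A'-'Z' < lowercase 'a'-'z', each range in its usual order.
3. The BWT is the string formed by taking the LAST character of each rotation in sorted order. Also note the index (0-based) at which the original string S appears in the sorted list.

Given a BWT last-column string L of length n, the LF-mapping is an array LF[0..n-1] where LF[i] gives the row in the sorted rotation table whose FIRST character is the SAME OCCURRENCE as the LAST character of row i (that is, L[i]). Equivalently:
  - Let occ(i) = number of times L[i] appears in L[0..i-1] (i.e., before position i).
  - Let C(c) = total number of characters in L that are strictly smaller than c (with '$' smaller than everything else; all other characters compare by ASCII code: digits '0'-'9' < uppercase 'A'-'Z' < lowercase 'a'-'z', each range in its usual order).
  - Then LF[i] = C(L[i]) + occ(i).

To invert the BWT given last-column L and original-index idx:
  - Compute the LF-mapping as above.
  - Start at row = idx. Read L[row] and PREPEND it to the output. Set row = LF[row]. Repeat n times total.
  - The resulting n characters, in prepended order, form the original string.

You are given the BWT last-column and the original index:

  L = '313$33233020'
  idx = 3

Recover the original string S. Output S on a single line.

LF mapping: 6 3 7 0 8 9 4 10 11 1 5 2
Walk LF starting at row 3, prepending L[row]:
  step 1: row=3, L[3]='$', prepend. Next row=LF[3]=0
  step 2: row=0, L[0]='3', prepend. Next row=LF[0]=6
  step 3: row=6, L[6]='2', prepend. Next row=LF[6]=4
  step 4: row=4, L[4]='3', prepend. Next row=LF[4]=8
  step 5: row=8, L[8]='3', prepend. Next row=LF[8]=11
  step 6: row=11, L[11]='0', prepend. Next row=LF[11]=2
  step 7: row=2, L[2]='3', prepend. Next row=LF[2]=7
  step 8: row=7, L[7]='3', prepend. Next row=LF[7]=10
  step 9: row=10, L[10]='2', prepend. Next row=LF[10]=5
  step 10: row=5, L[5]='3', prepend. Next row=LF[5]=9
  step 11: row=9, L[9]='0', prepend. Next row=LF[9]=1
  step 12: row=1, L[1]='1', prepend. Next row=LF[1]=3
Reversed output: 10323303323$

Answer: 10323303323$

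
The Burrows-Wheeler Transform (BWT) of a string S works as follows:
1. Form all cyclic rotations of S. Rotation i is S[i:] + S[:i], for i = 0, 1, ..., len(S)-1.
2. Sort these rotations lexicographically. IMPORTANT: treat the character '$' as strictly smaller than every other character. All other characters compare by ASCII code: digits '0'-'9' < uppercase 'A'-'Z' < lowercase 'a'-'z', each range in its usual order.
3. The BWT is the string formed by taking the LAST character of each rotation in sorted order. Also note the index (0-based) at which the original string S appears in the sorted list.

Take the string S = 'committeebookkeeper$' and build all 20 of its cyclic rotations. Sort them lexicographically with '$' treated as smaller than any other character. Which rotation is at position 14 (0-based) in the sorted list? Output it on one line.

All 20 rotations (rotation i = S[i:]+S[:i]):
  rot[0] = committeebookkeeper$
  rot[1] = ommitteebookkeeper$c
  rot[2] = mmitteebookkeeper$co
  rot[3] = mitteebookkeeper$com
  rot[4] = itteebookkeeper$comm
  rot[5] = tteebookkeeper$commi
  rot[6] = teebookkeeper$commit
  rot[7] = eebookkeeper$committ
  rot[8] = ebookkeeper$committe
  rot[9] = bookkeeper$committee
  rot[10] = ookkeeper$committeeb
  rot[11] = okkeeper$committeebo
  rot[12] = kkeeper$committeeboo
  rot[13] = keeper$committeebook
  rot[14] = eeper$committeebookk
  rot[15] = eper$committeebookke
  rot[16] = per$committeebookkee
  rot[17] = er$committeebookkeep
  rot[18] = r$committeebookkeepe
  rot[19] = $committeebookkeeper
Sorted (with $ < everything):
  sorted[0] = $committeebookkeeper
  sorted[1] = bookkeeper$committee
  sorted[2] = committeebookkeeper$
  sorted[3] = ebookkeeper$committe
  sorted[4] = eebookkeeper$committ
  sorted[5] = eeper$committeebookk
  sorted[6] = eper$committeebookke
  sorted[7] = er$committeebookkeep
  sorted[8] = itteebookkeeper$comm
  sorted[9] = keeper$committeebook
  sorted[10] = kkeeper$committeeboo
  sorted[11] = mitteebookkeeper$com
  sorted[12] = mmitteebookkeeper$co
  sorted[13] = okkeeper$committeebo
  sorted[14] = ommitteebookkeeper$c
  sorted[15] = ookkeeper$committeeb
  sorted[16] = per$committeebookkee
  sorted[17] = r$committeebookkeepe
  sorted[18] = teebookkeeper$commit
  sorted[19] = tteebookkeeper$commi
sorted[14] = ommitteebookkeeper$c

Answer: ommitteebookkeeper$c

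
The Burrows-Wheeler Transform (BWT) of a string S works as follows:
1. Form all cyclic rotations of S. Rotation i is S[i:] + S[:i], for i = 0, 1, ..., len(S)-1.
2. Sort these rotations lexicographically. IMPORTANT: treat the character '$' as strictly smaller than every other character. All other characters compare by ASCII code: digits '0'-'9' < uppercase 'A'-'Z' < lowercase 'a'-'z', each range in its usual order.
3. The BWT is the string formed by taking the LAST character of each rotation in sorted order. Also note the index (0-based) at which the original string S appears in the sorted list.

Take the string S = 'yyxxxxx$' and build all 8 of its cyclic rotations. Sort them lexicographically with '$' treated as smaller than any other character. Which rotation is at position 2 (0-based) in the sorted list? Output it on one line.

Answer: xx$yyxxx

Derivation:
All 8 rotations (rotation i = S[i:]+S[:i]):
  rot[0] = yyxxxxx$
  rot[1] = yxxxxx$y
  rot[2] = xxxxx$yy
  rot[3] = xxxx$yyx
  rot[4] = xxx$yyxx
  rot[5] = xx$yyxxx
  rot[6] = x$yyxxxx
  rot[7] = $yyxxxxx
Sorted (with $ < everything):
  sorted[0] = $yyxxxxx
  sorted[1] = x$yyxxxx
  sorted[2] = xx$yyxxx
  sorted[3] = xxx$yyxx
  sorted[4] = xxxx$yyx
  sorted[5] = xxxxx$yy
  sorted[6] = yxxxxx$y
  sorted[7] = yyxxxxx$
sorted[2] = xx$yyxxx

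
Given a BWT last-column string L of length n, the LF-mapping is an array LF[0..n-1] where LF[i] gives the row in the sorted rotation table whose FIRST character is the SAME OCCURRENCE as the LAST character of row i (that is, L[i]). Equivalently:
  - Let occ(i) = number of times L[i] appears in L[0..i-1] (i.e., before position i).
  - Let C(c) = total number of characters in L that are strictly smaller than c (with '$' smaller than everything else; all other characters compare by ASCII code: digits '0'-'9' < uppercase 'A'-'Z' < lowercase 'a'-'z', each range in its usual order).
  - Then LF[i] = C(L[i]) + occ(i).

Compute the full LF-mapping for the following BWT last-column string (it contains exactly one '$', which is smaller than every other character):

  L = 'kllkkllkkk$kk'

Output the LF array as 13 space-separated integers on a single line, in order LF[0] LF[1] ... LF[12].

Char counts: '$':1, 'k':8, 'l':4
C (first-col start): C('$')=0, C('k')=1, C('l')=9
L[0]='k': occ=0, LF[0]=C('k')+0=1+0=1
L[1]='l': occ=0, LF[1]=C('l')+0=9+0=9
L[2]='l': occ=1, LF[2]=C('l')+1=9+1=10
L[3]='k': occ=1, LF[3]=C('k')+1=1+1=2
L[4]='k': occ=2, LF[4]=C('k')+2=1+2=3
L[5]='l': occ=2, LF[5]=C('l')+2=9+2=11
L[6]='l': occ=3, LF[6]=C('l')+3=9+3=12
L[7]='k': occ=3, LF[7]=C('k')+3=1+3=4
L[8]='k': occ=4, LF[8]=C('k')+4=1+4=5
L[9]='k': occ=5, LF[9]=C('k')+5=1+5=6
L[10]='$': occ=0, LF[10]=C('$')+0=0+0=0
L[11]='k': occ=6, LF[11]=C('k')+6=1+6=7
L[12]='k': occ=7, LF[12]=C('k')+7=1+7=8

Answer: 1 9 10 2 3 11 12 4 5 6 0 7 8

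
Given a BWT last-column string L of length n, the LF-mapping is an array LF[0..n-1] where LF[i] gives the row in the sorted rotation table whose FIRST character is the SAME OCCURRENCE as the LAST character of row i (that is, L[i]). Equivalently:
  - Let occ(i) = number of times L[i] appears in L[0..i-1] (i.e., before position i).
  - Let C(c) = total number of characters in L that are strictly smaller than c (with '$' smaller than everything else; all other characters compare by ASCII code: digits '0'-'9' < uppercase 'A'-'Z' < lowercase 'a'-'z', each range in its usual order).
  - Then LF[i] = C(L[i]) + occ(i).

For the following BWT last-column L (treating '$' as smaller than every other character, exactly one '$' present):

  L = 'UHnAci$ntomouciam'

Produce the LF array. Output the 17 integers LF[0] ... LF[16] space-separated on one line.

Char counts: '$':1, 'A':1, 'H':1, 'U':1, 'a':1, 'c':2, 'i':2, 'm':2, 'n':2, 'o':2, 't':1, 'u':1
C (first-col start): C('$')=0, C('A')=1, C('H')=2, C('U')=3, C('a')=4, C('c')=5, C('i')=7, C('m')=9, C('n')=11, C('o')=13, C('t')=15, C('u')=16
L[0]='U': occ=0, LF[0]=C('U')+0=3+0=3
L[1]='H': occ=0, LF[1]=C('H')+0=2+0=2
L[2]='n': occ=0, LF[2]=C('n')+0=11+0=11
L[3]='A': occ=0, LF[3]=C('A')+0=1+0=1
L[4]='c': occ=0, LF[4]=C('c')+0=5+0=5
L[5]='i': occ=0, LF[5]=C('i')+0=7+0=7
L[6]='$': occ=0, LF[6]=C('$')+0=0+0=0
L[7]='n': occ=1, LF[7]=C('n')+1=11+1=12
L[8]='t': occ=0, LF[8]=C('t')+0=15+0=15
L[9]='o': occ=0, LF[9]=C('o')+0=13+0=13
L[10]='m': occ=0, LF[10]=C('m')+0=9+0=9
L[11]='o': occ=1, LF[11]=C('o')+1=13+1=14
L[12]='u': occ=0, LF[12]=C('u')+0=16+0=16
L[13]='c': occ=1, LF[13]=C('c')+1=5+1=6
L[14]='i': occ=1, LF[14]=C('i')+1=7+1=8
L[15]='a': occ=0, LF[15]=C('a')+0=4+0=4
L[16]='m': occ=1, LF[16]=C('m')+1=9+1=10

Answer: 3 2 11 1 5 7 0 12 15 13 9 14 16 6 8 4 10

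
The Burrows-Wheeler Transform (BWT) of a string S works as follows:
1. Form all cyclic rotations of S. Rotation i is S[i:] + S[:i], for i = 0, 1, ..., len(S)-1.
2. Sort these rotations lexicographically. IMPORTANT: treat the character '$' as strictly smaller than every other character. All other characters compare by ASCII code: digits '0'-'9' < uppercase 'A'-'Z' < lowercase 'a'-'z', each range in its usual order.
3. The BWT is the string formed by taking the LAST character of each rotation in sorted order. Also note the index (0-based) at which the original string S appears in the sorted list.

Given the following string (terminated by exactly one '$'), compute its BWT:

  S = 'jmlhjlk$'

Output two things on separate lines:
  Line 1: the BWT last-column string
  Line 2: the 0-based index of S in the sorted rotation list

All 8 rotations (rotation i = S[i:]+S[:i]):
  rot[0] = jmlhjlk$
  rot[1] = mlhjlk$j
  rot[2] = lhjlk$jm
  rot[3] = hjlk$jml
  rot[4] = jlk$jmlh
  rot[5] = lk$jmlhj
  rot[6] = k$jmlhjl
  rot[7] = $jmlhjlk
Sorted (with $ < everything):
  sorted[0] = $jmlhjlk  (last char: 'k')
  sorted[1] = hjlk$jml  (last char: 'l')
  sorted[2] = jlk$jmlh  (last char: 'h')
  sorted[3] = jmlhjlk$  (last char: '$')
  sorted[4] = k$jmlhjl  (last char: 'l')
  sorted[5] = lhjlk$jm  (last char: 'm')
  sorted[6] = lk$jmlhj  (last char: 'j')
  sorted[7] = mlhjlk$j  (last char: 'j')
Last column: klh$lmjj
Original string S is at sorted index 3

Answer: klh$lmjj
3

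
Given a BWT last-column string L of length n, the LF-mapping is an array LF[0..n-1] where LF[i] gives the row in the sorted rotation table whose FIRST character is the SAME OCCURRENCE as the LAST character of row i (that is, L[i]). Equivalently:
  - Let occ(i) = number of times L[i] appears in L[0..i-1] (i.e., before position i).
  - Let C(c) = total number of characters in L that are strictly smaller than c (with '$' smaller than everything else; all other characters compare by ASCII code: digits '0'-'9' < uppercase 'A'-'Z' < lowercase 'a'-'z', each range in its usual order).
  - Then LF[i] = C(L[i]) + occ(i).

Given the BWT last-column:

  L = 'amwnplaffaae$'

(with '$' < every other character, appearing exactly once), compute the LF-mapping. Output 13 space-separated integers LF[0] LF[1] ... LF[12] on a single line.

Char counts: '$':1, 'a':4, 'e':1, 'f':2, 'l':1, 'm':1, 'n':1, 'p':1, 'w':1
C (first-col start): C('$')=0, C('a')=1, C('e')=5, C('f')=6, C('l')=8, C('m')=9, C('n')=10, C('p')=11, C('w')=12
L[0]='a': occ=0, LF[0]=C('a')+0=1+0=1
L[1]='m': occ=0, LF[1]=C('m')+0=9+0=9
L[2]='w': occ=0, LF[2]=C('w')+0=12+0=12
L[3]='n': occ=0, LF[3]=C('n')+0=10+0=10
L[4]='p': occ=0, LF[4]=C('p')+0=11+0=11
L[5]='l': occ=0, LF[5]=C('l')+0=8+0=8
L[6]='a': occ=1, LF[6]=C('a')+1=1+1=2
L[7]='f': occ=0, LF[7]=C('f')+0=6+0=6
L[8]='f': occ=1, LF[8]=C('f')+1=6+1=7
L[9]='a': occ=2, LF[9]=C('a')+2=1+2=3
L[10]='a': occ=3, LF[10]=C('a')+3=1+3=4
L[11]='e': occ=0, LF[11]=C('e')+0=5+0=5
L[12]='$': occ=0, LF[12]=C('$')+0=0+0=0

Answer: 1 9 12 10 11 8 2 6 7 3 4 5 0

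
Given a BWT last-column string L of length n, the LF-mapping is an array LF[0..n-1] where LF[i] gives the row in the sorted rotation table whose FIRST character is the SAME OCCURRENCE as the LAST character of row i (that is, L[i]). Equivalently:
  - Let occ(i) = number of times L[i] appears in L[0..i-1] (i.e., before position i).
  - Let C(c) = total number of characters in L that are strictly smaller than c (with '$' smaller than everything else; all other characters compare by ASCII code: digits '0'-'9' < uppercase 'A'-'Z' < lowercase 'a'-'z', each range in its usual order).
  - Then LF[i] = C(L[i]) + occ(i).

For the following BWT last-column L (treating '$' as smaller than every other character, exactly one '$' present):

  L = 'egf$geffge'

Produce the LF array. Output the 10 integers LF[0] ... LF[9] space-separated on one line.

Char counts: '$':1, 'e':3, 'f':3, 'g':3
C (first-col start): C('$')=0, C('e')=1, C('f')=4, C('g')=7
L[0]='e': occ=0, LF[0]=C('e')+0=1+0=1
L[1]='g': occ=0, LF[1]=C('g')+0=7+0=7
L[2]='f': occ=0, LF[2]=C('f')+0=4+0=4
L[3]='$': occ=0, LF[3]=C('$')+0=0+0=0
L[4]='g': occ=1, LF[4]=C('g')+1=7+1=8
L[5]='e': occ=1, LF[5]=C('e')+1=1+1=2
L[6]='f': occ=1, LF[6]=C('f')+1=4+1=5
L[7]='f': occ=2, LF[7]=C('f')+2=4+2=6
L[8]='g': occ=2, LF[8]=C('g')+2=7+2=9
L[9]='e': occ=2, LF[9]=C('e')+2=1+2=3

Answer: 1 7 4 0 8 2 5 6 9 3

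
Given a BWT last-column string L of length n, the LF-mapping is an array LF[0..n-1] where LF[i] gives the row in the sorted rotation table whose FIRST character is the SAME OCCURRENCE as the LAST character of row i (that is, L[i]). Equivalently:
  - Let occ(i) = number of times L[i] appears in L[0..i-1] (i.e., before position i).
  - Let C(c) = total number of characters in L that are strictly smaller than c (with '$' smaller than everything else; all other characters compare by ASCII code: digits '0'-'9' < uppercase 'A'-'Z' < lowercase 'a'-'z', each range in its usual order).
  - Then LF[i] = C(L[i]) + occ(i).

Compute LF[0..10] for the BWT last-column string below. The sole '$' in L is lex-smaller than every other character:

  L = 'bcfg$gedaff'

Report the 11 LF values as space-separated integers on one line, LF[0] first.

Char counts: '$':1, 'a':1, 'b':1, 'c':1, 'd':1, 'e':1, 'f':3, 'g':2
C (first-col start): C('$')=0, C('a')=1, C('b')=2, C('c')=3, C('d')=4, C('e')=5, C('f')=6, C('g')=9
L[0]='b': occ=0, LF[0]=C('b')+0=2+0=2
L[1]='c': occ=0, LF[1]=C('c')+0=3+0=3
L[2]='f': occ=0, LF[2]=C('f')+0=6+0=6
L[3]='g': occ=0, LF[3]=C('g')+0=9+0=9
L[4]='$': occ=0, LF[4]=C('$')+0=0+0=0
L[5]='g': occ=1, LF[5]=C('g')+1=9+1=10
L[6]='e': occ=0, LF[6]=C('e')+0=5+0=5
L[7]='d': occ=0, LF[7]=C('d')+0=4+0=4
L[8]='a': occ=0, LF[8]=C('a')+0=1+0=1
L[9]='f': occ=1, LF[9]=C('f')+1=6+1=7
L[10]='f': occ=2, LF[10]=C('f')+2=6+2=8

Answer: 2 3 6 9 0 10 5 4 1 7 8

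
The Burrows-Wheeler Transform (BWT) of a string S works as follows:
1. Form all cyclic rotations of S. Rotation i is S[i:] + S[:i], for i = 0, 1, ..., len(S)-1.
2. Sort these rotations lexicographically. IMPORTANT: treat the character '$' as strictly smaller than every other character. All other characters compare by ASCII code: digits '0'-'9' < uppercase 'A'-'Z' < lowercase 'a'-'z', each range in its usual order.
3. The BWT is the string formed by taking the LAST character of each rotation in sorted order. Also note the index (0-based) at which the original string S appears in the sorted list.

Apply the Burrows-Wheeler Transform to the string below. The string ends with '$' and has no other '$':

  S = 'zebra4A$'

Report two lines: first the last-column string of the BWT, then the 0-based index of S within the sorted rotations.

All 8 rotations (rotation i = S[i:]+S[:i]):
  rot[0] = zebra4A$
  rot[1] = ebra4A$z
  rot[2] = bra4A$ze
  rot[3] = ra4A$zeb
  rot[4] = a4A$zebr
  rot[5] = 4A$zebra
  rot[6] = A$zebra4
  rot[7] = $zebra4A
Sorted (with $ < everything):
  sorted[0] = $zebra4A  (last char: 'A')
  sorted[1] = 4A$zebra  (last char: 'a')
  sorted[2] = A$zebra4  (last char: '4')
  sorted[3] = a4A$zebr  (last char: 'r')
  sorted[4] = bra4A$ze  (last char: 'e')
  sorted[5] = ebra4A$z  (last char: 'z')
  sorted[6] = ra4A$zeb  (last char: 'b')
  sorted[7] = zebra4A$  (last char: '$')
Last column: Aa4rezb$
Original string S is at sorted index 7

Answer: Aa4rezb$
7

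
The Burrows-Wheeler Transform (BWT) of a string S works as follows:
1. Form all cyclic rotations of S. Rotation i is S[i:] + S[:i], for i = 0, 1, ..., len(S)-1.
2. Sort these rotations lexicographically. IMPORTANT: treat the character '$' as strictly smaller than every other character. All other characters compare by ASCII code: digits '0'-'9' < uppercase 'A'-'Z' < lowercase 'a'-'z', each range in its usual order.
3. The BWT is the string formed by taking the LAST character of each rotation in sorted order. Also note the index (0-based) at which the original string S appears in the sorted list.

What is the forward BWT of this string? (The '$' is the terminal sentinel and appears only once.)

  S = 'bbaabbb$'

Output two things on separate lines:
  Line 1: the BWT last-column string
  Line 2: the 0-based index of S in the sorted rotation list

Answer: bbabbb$a
6

Derivation:
All 8 rotations (rotation i = S[i:]+S[:i]):
  rot[0] = bbaabbb$
  rot[1] = baabbb$b
  rot[2] = aabbb$bb
  rot[3] = abbb$bba
  rot[4] = bbb$bbaa
  rot[5] = bb$bbaab
  rot[6] = b$bbaabb
  rot[7] = $bbaabbb
Sorted (with $ < everything):
  sorted[0] = $bbaabbb  (last char: 'b')
  sorted[1] = aabbb$bb  (last char: 'b')
  sorted[2] = abbb$bba  (last char: 'a')
  sorted[3] = b$bbaabb  (last char: 'b')
  sorted[4] = baabbb$b  (last char: 'b')
  sorted[5] = bb$bbaab  (last char: 'b')
  sorted[6] = bbaabbb$  (last char: '$')
  sorted[7] = bbb$bbaa  (last char: 'a')
Last column: bbabbb$a
Original string S is at sorted index 6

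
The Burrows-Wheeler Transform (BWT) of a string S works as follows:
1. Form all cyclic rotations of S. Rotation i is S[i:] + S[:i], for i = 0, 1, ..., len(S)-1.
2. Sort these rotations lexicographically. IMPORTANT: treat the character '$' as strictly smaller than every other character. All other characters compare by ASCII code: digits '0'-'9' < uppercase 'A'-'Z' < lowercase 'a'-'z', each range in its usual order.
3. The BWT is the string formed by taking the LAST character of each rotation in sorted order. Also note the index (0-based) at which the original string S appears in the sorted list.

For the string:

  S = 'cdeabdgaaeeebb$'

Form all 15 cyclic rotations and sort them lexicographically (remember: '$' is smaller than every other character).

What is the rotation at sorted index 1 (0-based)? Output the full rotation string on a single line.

Answer: aaeeebb$cdeabdg

Derivation:
All 15 rotations (rotation i = S[i:]+S[:i]):
  rot[0] = cdeabdgaaeeebb$
  rot[1] = deabdgaaeeebb$c
  rot[2] = eabdgaaeeebb$cd
  rot[3] = abdgaaeeebb$cde
  rot[4] = bdgaaeeebb$cdea
  rot[5] = dgaaeeebb$cdeab
  rot[6] = gaaeeebb$cdeabd
  rot[7] = aaeeebb$cdeabdg
  rot[8] = aeeebb$cdeabdga
  rot[9] = eeebb$cdeabdgaa
  rot[10] = eebb$cdeabdgaae
  rot[11] = ebb$cdeabdgaaee
  rot[12] = bb$cdeabdgaaeee
  rot[13] = b$cdeabdgaaeeeb
  rot[14] = $cdeabdgaaeeebb
Sorted (with $ < everything):
  sorted[0] = $cdeabdgaaeeebb
  sorted[1] = aaeeebb$cdeabdg
  sorted[2] = abdgaaeeebb$cde
  sorted[3] = aeeebb$cdeabdga
  sorted[4] = b$cdeabdgaaeeeb
  sorted[5] = bb$cdeabdgaaeee
  sorted[6] = bdgaaeeebb$cdea
  sorted[7] = cdeabdgaaeeebb$
  sorted[8] = deabdgaaeeebb$c
  sorted[9] = dgaaeeebb$cdeab
  sorted[10] = eabdgaaeeebb$cd
  sorted[11] = ebb$cdeabdgaaee
  sorted[12] = eebb$cdeabdgaae
  sorted[13] = eeebb$cdeabdgaa
  sorted[14] = gaaeeebb$cdeabd
sorted[1] = aaeeebb$cdeabdg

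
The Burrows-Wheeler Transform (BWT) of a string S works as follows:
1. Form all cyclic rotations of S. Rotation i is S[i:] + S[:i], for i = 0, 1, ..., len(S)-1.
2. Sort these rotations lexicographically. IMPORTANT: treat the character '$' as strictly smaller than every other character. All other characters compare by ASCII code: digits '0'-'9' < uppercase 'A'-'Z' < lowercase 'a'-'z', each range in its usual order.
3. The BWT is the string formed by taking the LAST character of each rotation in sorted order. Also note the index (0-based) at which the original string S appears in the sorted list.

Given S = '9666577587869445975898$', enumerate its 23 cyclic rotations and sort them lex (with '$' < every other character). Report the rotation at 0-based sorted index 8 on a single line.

All 23 rotations (rotation i = S[i:]+S[:i]):
  rot[0] = 9666577587869445975898$
  rot[1] = 666577587869445975898$9
  rot[2] = 66577587869445975898$96
  rot[3] = 6577587869445975898$966
  rot[4] = 577587869445975898$9666
  rot[5] = 77587869445975898$96665
  rot[6] = 7587869445975898$966657
  rot[7] = 587869445975898$9666577
  rot[8] = 87869445975898$96665775
  rot[9] = 7869445975898$966657758
  rot[10] = 869445975898$9666577587
  rot[11] = 69445975898$96665775878
  rot[12] = 9445975898$966657758786
  rot[13] = 445975898$9666577587869
  rot[14] = 45975898$96665775878694
  rot[15] = 5975898$966657758786944
  rot[16] = 975898$9666577587869445
  rot[17] = 75898$96665775878694459
  rot[18] = 5898$966657758786944597
  rot[19] = 898$9666577587869445975
  rot[20] = 98$96665775878694459758
  rot[21] = 8$966657758786944597589
  rot[22] = $9666577587869445975898
Sorted (with $ < everything):
  sorted[0] = $9666577587869445975898
  sorted[1] = 445975898$9666577587869
  sorted[2] = 45975898$96665775878694
  sorted[3] = 577587869445975898$9666
  sorted[4] = 587869445975898$9666577
  sorted[5] = 5898$966657758786944597
  sorted[6] = 5975898$966657758786944
  sorted[7] = 6577587869445975898$966
  sorted[8] = 66577587869445975898$96
  sorted[9] = 666577587869445975898$9
  sorted[10] = 69445975898$96665775878
  sorted[11] = 7587869445975898$966657
  sorted[12] = 75898$96665775878694459
  sorted[13] = 77587869445975898$96665
  sorted[14] = 7869445975898$966657758
  sorted[15] = 8$966657758786944597589
  sorted[16] = 869445975898$9666577587
  sorted[17] = 87869445975898$96665775
  sorted[18] = 898$9666577587869445975
  sorted[19] = 9445975898$966657758786
  sorted[20] = 9666577587869445975898$
  sorted[21] = 975898$9666577587869445
  sorted[22] = 98$96665775878694459758
sorted[8] = 66577587869445975898$96

Answer: 66577587869445975898$96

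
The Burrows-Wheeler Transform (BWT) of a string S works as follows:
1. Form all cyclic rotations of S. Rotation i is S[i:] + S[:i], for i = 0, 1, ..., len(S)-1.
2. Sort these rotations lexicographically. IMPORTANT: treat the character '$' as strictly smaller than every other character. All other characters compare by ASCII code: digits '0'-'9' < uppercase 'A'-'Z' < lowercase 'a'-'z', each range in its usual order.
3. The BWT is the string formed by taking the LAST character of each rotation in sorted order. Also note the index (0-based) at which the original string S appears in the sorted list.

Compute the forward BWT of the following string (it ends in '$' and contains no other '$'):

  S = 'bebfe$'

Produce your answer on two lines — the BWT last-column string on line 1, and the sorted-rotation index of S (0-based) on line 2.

All 6 rotations (rotation i = S[i:]+S[:i]):
  rot[0] = bebfe$
  rot[1] = ebfe$b
  rot[2] = bfe$be
  rot[3] = fe$beb
  rot[4] = e$bebf
  rot[5] = $bebfe
Sorted (with $ < everything):
  sorted[0] = $bebfe  (last char: 'e')
  sorted[1] = bebfe$  (last char: '$')
  sorted[2] = bfe$be  (last char: 'e')
  sorted[3] = e$bebf  (last char: 'f')
  sorted[4] = ebfe$b  (last char: 'b')
  sorted[5] = fe$beb  (last char: 'b')
Last column: e$efbb
Original string S is at sorted index 1

Answer: e$efbb
1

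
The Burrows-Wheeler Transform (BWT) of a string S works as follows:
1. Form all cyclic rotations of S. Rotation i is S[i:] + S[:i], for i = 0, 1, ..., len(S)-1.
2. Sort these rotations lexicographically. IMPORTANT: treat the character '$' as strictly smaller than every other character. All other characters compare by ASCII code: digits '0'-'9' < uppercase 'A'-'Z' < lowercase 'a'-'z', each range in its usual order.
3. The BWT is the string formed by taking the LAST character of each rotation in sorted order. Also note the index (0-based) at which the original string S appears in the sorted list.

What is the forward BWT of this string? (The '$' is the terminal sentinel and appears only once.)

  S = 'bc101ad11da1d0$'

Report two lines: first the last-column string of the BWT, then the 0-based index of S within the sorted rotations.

All 15 rotations (rotation i = S[i:]+S[:i]):
  rot[0] = bc101ad11da1d0$
  rot[1] = c101ad11da1d0$b
  rot[2] = 101ad11da1d0$bc
  rot[3] = 01ad11da1d0$bc1
  rot[4] = 1ad11da1d0$bc10
  rot[5] = ad11da1d0$bc101
  rot[6] = d11da1d0$bc101a
  rot[7] = 11da1d0$bc101ad
  rot[8] = 1da1d0$bc101ad1
  rot[9] = da1d0$bc101ad11
  rot[10] = a1d0$bc101ad11d
  rot[11] = 1d0$bc101ad11da
  rot[12] = d0$bc101ad11da1
  rot[13] = 0$bc101ad11da1d
  rot[14] = $bc101ad11da1d0
Sorted (with $ < everything):
  sorted[0] = $bc101ad11da1d0  (last char: '0')
  sorted[1] = 0$bc101ad11da1d  (last char: 'd')
  sorted[2] = 01ad11da1d0$bc1  (last char: '1')
  sorted[3] = 101ad11da1d0$bc  (last char: 'c')
  sorted[4] = 11da1d0$bc101ad  (last char: 'd')
  sorted[5] = 1ad11da1d0$bc10  (last char: '0')
  sorted[6] = 1d0$bc101ad11da  (last char: 'a')
  sorted[7] = 1da1d0$bc101ad1  (last char: '1')
  sorted[8] = a1d0$bc101ad11d  (last char: 'd')
  sorted[9] = ad11da1d0$bc101  (last char: '1')
  sorted[10] = bc101ad11da1d0$  (last char: '$')
  sorted[11] = c101ad11da1d0$b  (last char: 'b')
  sorted[12] = d0$bc101ad11da1  (last char: '1')
  sorted[13] = d11da1d0$bc101a  (last char: 'a')
  sorted[14] = da1d0$bc101ad11  (last char: '1')
Last column: 0d1cd0a1d1$b1a1
Original string S is at sorted index 10

Answer: 0d1cd0a1d1$b1a1
10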